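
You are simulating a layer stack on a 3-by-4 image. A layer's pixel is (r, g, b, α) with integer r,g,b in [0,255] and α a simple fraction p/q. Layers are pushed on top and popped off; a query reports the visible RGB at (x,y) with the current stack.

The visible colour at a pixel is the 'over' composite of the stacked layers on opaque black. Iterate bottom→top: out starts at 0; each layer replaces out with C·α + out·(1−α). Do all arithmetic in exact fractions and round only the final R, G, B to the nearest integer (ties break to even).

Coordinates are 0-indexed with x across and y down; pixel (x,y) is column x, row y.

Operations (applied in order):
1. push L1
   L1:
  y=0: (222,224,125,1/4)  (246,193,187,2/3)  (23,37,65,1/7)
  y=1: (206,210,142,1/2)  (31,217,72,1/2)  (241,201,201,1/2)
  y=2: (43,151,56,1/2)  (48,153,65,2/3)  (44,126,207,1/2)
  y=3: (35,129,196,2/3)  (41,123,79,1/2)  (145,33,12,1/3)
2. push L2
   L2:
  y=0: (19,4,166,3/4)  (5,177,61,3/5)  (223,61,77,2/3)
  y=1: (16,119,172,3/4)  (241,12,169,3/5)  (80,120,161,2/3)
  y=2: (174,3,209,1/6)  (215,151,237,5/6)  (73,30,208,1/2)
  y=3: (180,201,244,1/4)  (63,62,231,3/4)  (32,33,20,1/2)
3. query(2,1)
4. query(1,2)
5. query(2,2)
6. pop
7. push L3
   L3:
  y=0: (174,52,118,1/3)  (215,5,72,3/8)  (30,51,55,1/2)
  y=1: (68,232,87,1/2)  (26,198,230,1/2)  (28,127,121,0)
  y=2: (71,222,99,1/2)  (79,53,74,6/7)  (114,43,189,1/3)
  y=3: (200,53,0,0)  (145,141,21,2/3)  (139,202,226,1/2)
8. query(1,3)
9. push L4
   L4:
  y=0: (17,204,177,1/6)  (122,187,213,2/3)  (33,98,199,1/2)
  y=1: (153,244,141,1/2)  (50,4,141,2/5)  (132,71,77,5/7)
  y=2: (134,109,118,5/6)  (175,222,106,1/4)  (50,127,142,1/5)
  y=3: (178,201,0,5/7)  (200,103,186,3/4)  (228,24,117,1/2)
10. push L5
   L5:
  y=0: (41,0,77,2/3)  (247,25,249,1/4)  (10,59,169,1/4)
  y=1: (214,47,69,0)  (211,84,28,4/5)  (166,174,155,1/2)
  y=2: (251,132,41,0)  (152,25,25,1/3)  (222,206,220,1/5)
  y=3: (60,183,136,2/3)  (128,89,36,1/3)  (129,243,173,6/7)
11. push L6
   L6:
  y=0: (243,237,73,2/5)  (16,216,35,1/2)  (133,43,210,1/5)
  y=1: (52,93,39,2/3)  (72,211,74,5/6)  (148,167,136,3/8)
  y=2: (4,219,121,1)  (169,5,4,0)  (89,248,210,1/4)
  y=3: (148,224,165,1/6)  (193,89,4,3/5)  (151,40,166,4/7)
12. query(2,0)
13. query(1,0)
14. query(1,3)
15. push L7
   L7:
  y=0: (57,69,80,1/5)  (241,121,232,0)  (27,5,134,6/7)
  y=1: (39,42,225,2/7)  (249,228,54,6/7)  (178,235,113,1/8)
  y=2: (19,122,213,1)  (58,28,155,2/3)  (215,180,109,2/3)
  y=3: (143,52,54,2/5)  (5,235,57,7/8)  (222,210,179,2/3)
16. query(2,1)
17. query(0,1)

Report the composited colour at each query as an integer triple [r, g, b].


query (2,1) [L1,L2] — begin 0,0,0
L1 α=1/2: [241/2, 201/2, 201/2]
L2 α=2/3: [187/2, 227/2, 845/6]
= [94, 114, 141]

query (1,2) [L1,L2] — begin 0,0,0
after L1 α=2/3: [32, 102, 130/3]
after L2 α=5/6: [369/2, 857/6, 3685/18]
→ [184, 143, 205]

at x=2,y=2 over L1,L2:
+L1 (α=1/2) → [22, 63, 207/2]
+L2 (α=1/2) → [95/2, 93/2, 623/4]
→ [48, 46, 156]

at x=1,y=3 over L1,L3:
L1 α=1/2: [41/2, 123/2, 79/2]
L3 α=2/3: [207/2, 229/2, 163/6]
→ [104, 114, 27]

query (2,0) [L1,L3,L4,L5,L6] — begin 0,0,0
L1 α=1/7: [23/7, 37/7, 65/7]
L3 α=1/2: [233/14, 197/7, 225/7]
L4 α=1/2: [695/28, 883/14, 809/7]
L5 α=1/4: [2365/112, 3475/56, 1805/14]
L6 α=1/5: [6089/140, 4077/70, 1016/7]
= [43, 58, 145]

at x=1,y=0 over L1,L3,L4,L5,L6:
L1 α=2/3: [164, 386/3, 374/3]
L3 α=3/8: [1465/8, 1975/24, 1259/12]
L4 α=2/3: [1139/8, 10951/72, 6371/36]
L5 α=1/4: [5393/32, 11551/96, 9359/48]
L6 α=1/2: [5905/64, 32287/192, 11039/96]
= [92, 168, 115]

at x=1,y=3 over L1,L3,L4,L5,L6:
after L1 α=1/2: [41/2, 123/2, 79/2]
after L3 α=2/3: [207/2, 229/2, 163/6]
after L4 α=3/4: [1407/8, 847/8, 3511/24]
after L5 α=1/3: [1919/12, 401/4, 3943/36]
after L6 α=3/5: [5393/30, 187/2, 4159/90]
→ [180, 94, 46]

(2,1) stack=L1,L3,L4,L5,L6,L7; from [0,0,0]:
+L1 (α=1/2) → [241/2, 201/2, 201/2]
+L3 (α=0) → [241/2, 201/2, 201/2]
+L4 (α=5/7) → [901/7, 556/7, 586/7]
+L5 (α=1/2) → [2063/14, 887/7, 1671/14]
+L6 (α=3/8) → [16531/112, 3971/28, 14067/112]
+L7 (α=1/8) → [19379/128, 4911/32, 15875/128]
rounded: [151, 153, 124]

at x=0,y=1 over L1,L3,L4,L5,L6,L7:
+L1 (α=1/2) → [103, 105, 71]
+L3 (α=1/2) → [171/2, 337/2, 79]
+L4 (α=1/2) → [477/4, 825/4, 110]
+L5 (α=0) → [477/4, 825/4, 110]
+L6 (α=2/3) → [893/12, 523/4, 188/3]
+L7 (α=2/7) → [5401/84, 2951/28, 2290/21]
= [64, 105, 109]


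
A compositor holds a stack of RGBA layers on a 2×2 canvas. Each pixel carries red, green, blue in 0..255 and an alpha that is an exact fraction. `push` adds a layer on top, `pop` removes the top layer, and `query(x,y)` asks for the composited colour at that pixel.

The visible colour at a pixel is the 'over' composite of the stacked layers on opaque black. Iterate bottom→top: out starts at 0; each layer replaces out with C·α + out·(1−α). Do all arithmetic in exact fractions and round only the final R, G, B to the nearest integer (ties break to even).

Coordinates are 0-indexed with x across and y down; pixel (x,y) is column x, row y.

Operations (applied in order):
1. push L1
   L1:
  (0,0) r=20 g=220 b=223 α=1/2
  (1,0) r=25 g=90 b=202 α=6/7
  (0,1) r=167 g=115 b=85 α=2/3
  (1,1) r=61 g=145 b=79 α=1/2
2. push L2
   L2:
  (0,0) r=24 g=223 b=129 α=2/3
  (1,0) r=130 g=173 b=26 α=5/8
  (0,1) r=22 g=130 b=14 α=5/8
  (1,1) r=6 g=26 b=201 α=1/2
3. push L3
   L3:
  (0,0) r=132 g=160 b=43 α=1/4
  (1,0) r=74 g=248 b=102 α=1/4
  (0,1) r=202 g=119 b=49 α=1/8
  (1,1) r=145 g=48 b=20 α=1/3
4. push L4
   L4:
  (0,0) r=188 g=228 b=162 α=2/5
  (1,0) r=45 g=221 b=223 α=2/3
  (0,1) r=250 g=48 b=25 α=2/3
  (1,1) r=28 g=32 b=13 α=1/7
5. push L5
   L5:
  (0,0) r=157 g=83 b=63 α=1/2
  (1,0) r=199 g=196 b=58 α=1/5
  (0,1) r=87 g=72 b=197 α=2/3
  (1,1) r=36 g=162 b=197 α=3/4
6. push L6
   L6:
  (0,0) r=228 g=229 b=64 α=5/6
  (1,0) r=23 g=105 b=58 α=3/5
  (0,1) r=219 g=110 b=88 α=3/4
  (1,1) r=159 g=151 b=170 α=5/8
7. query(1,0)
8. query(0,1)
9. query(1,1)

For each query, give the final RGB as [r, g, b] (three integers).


at x=1,y=0 over L1,L2,L3,L4,L5,L6:
L1 α=6/7: [150/7, 540/7, 1212/7]
L2 α=5/8: [625/7, 7675/56, 2273/28]
L3 α=1/4: [2393/28, 36913/224, 9675/112]
L4 α=2/3: [4913/84, 45307/224, 59627/336]
L5 α=1/5: [9092/105, 56283/280, 64499/420]
L6 α=3/5: [25429/525, 100383/700, 101039/1050]
rounded: [48, 143, 96]

(0,1) stack=L1,L2,L3,L4,L5,L6; from [0,0,0]:
+L1 (α=2/3) → [334/3, 230/3, 170/3]
+L2 (α=5/8) → [111/2, 110, 30]
+L3 (α=1/8) → [1181/16, 889/8, 259/8]
+L4 (α=2/3) → [9181/48, 1657/24, 659/24]
+L5 (α=2/3) → [17533/144, 5113/72, 10115/72]
+L6 (α=3/4) → [112141/576, 28873/288, 29123/288]
→ [195, 100, 101]

(1,1) stack=L1,L2,L3,L4,L5,L6; from [0,0,0]:
L1 α=1/2: [61/2, 145/2, 79/2]
L2 α=1/2: [73/4, 197/4, 481/4]
L3 α=1/3: [121/2, 293/6, 521/6]
L4 α=1/7: [391/7, 325/7, 534/7]
L5 α=3/4: [1147/28, 3727/28, 4671/28]
L6 α=5/8: [25701/224, 32321/224, 37813/224]
= [115, 144, 169]


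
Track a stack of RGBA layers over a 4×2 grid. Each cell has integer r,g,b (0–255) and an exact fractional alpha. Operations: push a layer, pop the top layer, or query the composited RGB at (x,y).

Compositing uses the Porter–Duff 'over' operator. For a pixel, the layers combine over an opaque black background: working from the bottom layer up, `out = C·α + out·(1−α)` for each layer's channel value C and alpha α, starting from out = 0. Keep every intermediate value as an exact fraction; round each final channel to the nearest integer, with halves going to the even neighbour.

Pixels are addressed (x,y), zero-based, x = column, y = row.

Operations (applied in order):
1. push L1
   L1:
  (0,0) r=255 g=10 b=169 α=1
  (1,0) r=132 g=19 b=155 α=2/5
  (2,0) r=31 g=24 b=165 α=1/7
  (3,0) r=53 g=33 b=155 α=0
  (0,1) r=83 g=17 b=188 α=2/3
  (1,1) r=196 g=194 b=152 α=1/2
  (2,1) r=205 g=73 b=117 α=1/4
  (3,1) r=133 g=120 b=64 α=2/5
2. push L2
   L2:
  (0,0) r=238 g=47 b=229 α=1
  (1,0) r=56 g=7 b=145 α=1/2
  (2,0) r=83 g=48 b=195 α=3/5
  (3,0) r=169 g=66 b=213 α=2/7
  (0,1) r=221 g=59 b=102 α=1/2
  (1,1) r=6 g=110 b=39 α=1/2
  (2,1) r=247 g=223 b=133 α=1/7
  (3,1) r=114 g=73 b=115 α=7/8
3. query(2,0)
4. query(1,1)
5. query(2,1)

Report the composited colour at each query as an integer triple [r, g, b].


(2,0) stack=L1,L2; from [0,0,0]:
+L1 (α=1/7) → [31/7, 24/7, 165/7]
+L2 (α=3/5) → [361/7, 1056/35, 885/7]
= [52, 30, 126]

query (1,1) [L1,L2] — begin 0,0,0
+L1 (α=1/2) → [98, 97, 76]
+L2 (α=1/2) → [52, 207/2, 115/2]
→ [52, 104, 58]

query (2,1) [L1,L2] — begin 0,0,0
L1 α=1/4: [205/4, 73/4, 117/4]
L2 α=1/7: [1109/14, 95/2, 617/14]
= [79, 48, 44]


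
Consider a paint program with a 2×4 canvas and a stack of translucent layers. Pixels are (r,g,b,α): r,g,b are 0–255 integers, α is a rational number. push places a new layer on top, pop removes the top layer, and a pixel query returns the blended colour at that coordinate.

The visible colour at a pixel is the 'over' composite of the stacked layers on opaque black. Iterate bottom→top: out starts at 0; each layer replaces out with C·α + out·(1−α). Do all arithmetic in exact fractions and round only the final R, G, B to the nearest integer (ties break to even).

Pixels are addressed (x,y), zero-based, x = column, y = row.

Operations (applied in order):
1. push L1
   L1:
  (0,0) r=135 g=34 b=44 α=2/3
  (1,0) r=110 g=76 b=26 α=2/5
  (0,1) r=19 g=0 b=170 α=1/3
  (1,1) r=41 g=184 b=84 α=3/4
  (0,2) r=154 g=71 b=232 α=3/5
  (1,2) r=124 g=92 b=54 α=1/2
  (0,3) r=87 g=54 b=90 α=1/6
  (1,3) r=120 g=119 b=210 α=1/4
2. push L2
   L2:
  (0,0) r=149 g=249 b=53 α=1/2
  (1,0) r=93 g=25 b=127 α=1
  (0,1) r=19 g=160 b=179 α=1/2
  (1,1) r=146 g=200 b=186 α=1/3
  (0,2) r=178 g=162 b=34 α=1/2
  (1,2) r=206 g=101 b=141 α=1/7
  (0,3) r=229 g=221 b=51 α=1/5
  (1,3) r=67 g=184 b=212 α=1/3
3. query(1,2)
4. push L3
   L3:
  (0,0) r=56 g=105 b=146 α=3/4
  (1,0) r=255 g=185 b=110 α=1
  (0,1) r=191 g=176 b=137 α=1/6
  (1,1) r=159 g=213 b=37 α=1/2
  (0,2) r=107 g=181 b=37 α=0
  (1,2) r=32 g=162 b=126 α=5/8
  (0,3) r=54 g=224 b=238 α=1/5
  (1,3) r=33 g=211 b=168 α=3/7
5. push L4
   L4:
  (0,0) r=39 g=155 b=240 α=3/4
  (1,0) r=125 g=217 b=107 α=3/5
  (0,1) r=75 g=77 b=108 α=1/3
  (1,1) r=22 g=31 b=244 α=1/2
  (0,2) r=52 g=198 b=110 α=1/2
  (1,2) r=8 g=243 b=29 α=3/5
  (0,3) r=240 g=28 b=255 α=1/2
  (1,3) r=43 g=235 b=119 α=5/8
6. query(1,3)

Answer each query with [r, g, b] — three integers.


query (1,2) [L1,L2] — begin 0,0,0
after L1 α=1/2: [62, 46, 27]
after L2 α=1/7: [578/7, 377/7, 303/7]
→ [83, 54, 43]

(1,3) stack=L1,L2,L3,L4; from [0,0,0]:
after L1 α=1/4: [30, 119/4, 105/2]
after L2 α=1/3: [127/3, 487/6, 317/3]
after L3 α=3/7: [115/3, 2873/21, 2780/21]
after L4 α=5/8: [165/4, 5549/28, 6945/56]
→ [41, 198, 124]


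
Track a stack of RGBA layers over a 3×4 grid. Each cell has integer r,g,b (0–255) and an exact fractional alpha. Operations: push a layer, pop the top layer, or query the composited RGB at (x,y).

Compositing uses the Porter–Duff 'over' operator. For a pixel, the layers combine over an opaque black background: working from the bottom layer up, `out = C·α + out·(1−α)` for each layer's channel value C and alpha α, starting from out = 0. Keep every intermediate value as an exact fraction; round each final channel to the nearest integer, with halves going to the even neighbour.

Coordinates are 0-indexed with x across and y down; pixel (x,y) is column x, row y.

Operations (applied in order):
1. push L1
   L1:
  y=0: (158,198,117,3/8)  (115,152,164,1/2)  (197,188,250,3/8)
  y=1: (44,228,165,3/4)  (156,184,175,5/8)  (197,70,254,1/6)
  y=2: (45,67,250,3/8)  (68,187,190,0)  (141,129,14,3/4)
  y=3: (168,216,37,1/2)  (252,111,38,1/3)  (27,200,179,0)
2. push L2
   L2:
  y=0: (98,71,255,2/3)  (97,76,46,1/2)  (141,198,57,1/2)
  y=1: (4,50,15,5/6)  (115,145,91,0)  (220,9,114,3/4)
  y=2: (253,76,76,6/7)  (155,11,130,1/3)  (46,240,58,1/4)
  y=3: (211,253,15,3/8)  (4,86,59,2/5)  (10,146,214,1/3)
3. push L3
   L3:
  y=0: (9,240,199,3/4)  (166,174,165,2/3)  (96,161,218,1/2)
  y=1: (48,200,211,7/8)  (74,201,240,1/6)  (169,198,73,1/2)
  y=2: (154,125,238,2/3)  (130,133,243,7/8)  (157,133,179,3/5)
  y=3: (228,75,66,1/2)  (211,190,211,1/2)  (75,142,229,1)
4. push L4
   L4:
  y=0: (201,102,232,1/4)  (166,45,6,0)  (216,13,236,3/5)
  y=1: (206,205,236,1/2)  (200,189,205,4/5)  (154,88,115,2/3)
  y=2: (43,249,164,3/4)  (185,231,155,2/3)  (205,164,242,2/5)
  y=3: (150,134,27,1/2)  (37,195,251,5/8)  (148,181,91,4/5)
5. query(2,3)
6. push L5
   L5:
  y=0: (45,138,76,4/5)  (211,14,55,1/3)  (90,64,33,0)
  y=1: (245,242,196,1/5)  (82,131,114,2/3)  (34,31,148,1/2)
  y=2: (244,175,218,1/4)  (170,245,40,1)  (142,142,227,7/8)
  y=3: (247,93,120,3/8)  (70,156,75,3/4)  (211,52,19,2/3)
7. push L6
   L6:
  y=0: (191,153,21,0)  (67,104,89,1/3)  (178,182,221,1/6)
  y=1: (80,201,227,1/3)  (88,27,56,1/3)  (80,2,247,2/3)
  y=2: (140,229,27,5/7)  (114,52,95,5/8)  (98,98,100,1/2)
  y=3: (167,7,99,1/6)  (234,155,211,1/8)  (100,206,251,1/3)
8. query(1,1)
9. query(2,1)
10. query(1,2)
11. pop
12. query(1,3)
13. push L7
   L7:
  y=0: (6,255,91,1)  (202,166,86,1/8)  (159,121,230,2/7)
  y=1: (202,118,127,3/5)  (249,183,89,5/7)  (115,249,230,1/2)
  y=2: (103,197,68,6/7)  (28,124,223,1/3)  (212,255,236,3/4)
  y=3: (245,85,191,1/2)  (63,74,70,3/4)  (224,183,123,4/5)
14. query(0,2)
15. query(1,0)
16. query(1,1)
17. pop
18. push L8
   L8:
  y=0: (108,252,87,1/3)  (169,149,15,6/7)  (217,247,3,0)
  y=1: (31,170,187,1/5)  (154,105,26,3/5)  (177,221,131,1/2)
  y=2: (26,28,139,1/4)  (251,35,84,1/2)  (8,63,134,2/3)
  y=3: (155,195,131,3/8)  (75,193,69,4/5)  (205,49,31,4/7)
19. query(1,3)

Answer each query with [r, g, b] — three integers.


query (2,3) [L1,L2,L3,L4] — begin 0,0,0
+L1 (α=0) → [0, 0, 0]
+L2 (α=1/3) → [10/3, 146/3, 214/3]
+L3 (α=1) → [75, 142, 229]
+L4 (α=4/5) → [667/5, 866/5, 593/5]
rounded: [133, 173, 119]

query (1,1) [L1,L2,L3,L4,L5,L6] — begin 0,0,0
L1 α=5/8: [195/2, 115, 875/8]
L2 α=0: [195/2, 115, 875/8]
L3 α=1/6: [1123/12, 388/3, 6295/48]
L4 α=4/5: [10723/60, 2656/15, 9131/48]
L5 α=2/3: [20563/180, 6586/45, 20075/144]
L6 α=1/3: [28483/270, 14387/135, 24107/216]
rounded: [105, 107, 112]

query (2,1) [L1,L2,L3,L4,L5,L6] — begin 0,0,0
L1 α=1/6: [197/6, 35/3, 127/3]
L2 α=3/4: [4157/24, 29/3, 1153/12]
L3 α=1/2: [8213/48, 623/6, 2029/24]
L4 α=2/3: [22997/144, 1679/18, 7549/72]
L5 α=1/2: [27893/288, 2237/36, 18205/144]
L6 α=2/3: [73973/864, 2381/108, 89341/432]
→ [86, 22, 207]

(1,2) stack=L1,L2,L3,L4,L5,L6; from [0,0,0]:
L1 α=0: [0, 0, 0]
L2 α=1/3: [155/3, 11/3, 130/3]
L3 α=7/8: [2885/24, 701/6, 5233/24]
L4 α=2/3: [11765/72, 3473/18, 12673/72]
L5 α=1: [170, 245, 40]
L6 α=5/8: [135, 995/8, 595/8]
→ [135, 124, 74]

query (1,3) [L1,L2,L3,L4,L5] — begin 0,0,0
+L1 (α=1/3) → [84, 37, 38/3]
+L2 (α=2/5) → [52, 283/5, 156/5]
+L3 (α=1/2) → [263/2, 1233/10, 1211/10]
+L4 (α=5/8) → [1159/16, 13449/80, 16183/80]
+L5 (α=3/4) → [4519/64, 50889/320, 34183/320]
= [71, 159, 107]

query (0,2) [L1,L2,L3,L4,L5,L7] — begin 0,0,0
L1 α=3/8: [135/8, 201/8, 375/4]
L2 α=6/7: [12279/56, 3849/56, 2199/28]
L3 α=2/3: [29527/168, 17849/168, 15527/84]
L4 α=3/4: [51199/672, 143345/672, 56855/336]
L5 α=1/4: [105855/896, 182545/896, 81271/448]
L7 α=6/7: [659583/6272, 1241617/6272, 264055/3136]
= [105, 198, 84]

at x=1,y=0 over L1,L2,L3,L4,L5,L7:
after L1 α=1/2: [115/2, 76, 82]
after L2 α=1/2: [309/4, 76, 64]
after L3 α=2/3: [1637/12, 424/3, 394/3]
after L4 α=0: [1637/12, 424/3, 394/3]
after L5 α=1/3: [2903/18, 890/9, 953/9]
after L7 α=1/8: [23957/144, 1931/18, 7445/72]
→ [166, 107, 103]

(1,1) stack=L1,L2,L3,L4,L5,L7; from [0,0,0]:
L1 α=5/8: [195/2, 115, 875/8]
L2 α=0: [195/2, 115, 875/8]
L3 α=1/6: [1123/12, 388/3, 6295/48]
L4 α=4/5: [10723/60, 2656/15, 9131/48]
L5 α=2/3: [20563/180, 6586/45, 20075/144]
L7 α=5/7: [132613/630, 54347/315, 7445/72]
rounded: [210, 173, 103]

query (1,3) [L1,L2,L3,L4,L5,L8] — begin 0,0,0
after L1 α=1/3: [84, 37, 38/3]
after L2 α=2/5: [52, 283/5, 156/5]
after L3 α=1/2: [263/2, 1233/10, 1211/10]
after L4 α=5/8: [1159/16, 13449/80, 16183/80]
after L5 α=3/4: [4519/64, 50889/320, 34183/320]
after L8 α=4/5: [23719/320, 297929/1600, 122503/1600]
= [74, 186, 77]


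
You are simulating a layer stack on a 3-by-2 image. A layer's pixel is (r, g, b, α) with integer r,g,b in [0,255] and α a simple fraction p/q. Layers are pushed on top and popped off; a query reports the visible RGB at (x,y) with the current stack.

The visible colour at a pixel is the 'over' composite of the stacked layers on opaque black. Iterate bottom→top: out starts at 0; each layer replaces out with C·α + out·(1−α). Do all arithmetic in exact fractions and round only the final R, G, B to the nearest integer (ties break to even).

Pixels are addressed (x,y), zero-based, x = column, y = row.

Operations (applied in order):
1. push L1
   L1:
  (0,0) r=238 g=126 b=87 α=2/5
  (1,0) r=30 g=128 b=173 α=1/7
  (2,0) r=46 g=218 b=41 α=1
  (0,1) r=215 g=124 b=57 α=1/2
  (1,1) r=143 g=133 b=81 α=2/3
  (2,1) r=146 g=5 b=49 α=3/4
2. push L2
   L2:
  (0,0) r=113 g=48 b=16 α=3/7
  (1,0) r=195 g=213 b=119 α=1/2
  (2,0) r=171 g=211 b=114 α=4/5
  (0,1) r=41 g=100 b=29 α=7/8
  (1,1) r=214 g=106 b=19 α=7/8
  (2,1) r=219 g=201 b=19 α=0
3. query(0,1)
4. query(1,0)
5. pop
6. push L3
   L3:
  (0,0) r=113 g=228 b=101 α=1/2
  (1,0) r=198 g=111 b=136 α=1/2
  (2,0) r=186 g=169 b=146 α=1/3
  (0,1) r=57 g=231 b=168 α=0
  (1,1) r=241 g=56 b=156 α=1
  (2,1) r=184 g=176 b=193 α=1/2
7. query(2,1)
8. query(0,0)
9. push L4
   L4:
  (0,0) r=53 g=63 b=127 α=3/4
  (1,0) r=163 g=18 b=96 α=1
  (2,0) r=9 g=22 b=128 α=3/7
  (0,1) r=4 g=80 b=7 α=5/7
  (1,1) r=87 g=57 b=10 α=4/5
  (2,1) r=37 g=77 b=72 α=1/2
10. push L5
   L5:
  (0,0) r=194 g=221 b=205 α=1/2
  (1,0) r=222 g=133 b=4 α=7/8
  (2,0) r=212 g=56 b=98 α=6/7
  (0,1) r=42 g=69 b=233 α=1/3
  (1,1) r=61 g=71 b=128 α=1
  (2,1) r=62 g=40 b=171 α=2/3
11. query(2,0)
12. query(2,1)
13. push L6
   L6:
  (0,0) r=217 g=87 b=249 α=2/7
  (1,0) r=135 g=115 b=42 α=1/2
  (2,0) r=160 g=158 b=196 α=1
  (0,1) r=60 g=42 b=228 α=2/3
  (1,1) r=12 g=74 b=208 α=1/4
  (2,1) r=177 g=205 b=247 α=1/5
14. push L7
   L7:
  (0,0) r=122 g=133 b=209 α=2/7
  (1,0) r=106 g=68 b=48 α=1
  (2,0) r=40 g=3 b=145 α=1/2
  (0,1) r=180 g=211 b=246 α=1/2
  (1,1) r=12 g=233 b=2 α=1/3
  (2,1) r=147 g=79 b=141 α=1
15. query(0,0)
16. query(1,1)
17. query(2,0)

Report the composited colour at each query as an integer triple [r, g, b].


(0,1) stack=L1,L2; from [0,0,0]:
after L1 α=1/2: [215/2, 62, 57/2]
after L2 α=7/8: [789/16, 381/4, 463/16]
= [49, 95, 29]

(1,0) stack=L1,L2; from [0,0,0]:
+L1 (α=1/7) → [30/7, 128/7, 173/7]
+L2 (α=1/2) → [1395/14, 1619/14, 503/7]
= [100, 116, 72]

(2,1) stack=L1,L3; from [0,0,0]:
after L1 α=3/4: [219/2, 15/4, 147/4]
after L3 α=1/2: [587/4, 719/8, 919/8]
= [147, 90, 115]

query (0,0) [L1,L3] — begin 0,0,0
after L1 α=2/5: [476/5, 252/5, 174/5]
after L3 α=1/2: [1041/10, 696/5, 679/10]
→ [104, 139, 68]

(2,0) stack=L1,L3,L4,L5; from [0,0,0]:
after L1 α=1: [46, 218, 41]
after L3 α=1/3: [278/3, 605/3, 76]
after L4 α=3/7: [1193/21, 374/3, 688/7]
after L5 α=6/7: [27905/147, 1382/21, 4804/49]
= [190, 66, 98]

at x=2,y=1 over L1,L3,L4,L5:
after L1 α=3/4: [219/2, 15/4, 147/4]
after L3 α=1/2: [587/4, 719/8, 919/8]
after L4 α=1/2: [735/8, 1335/16, 1495/16]
after L5 α=2/3: [1727/24, 2615/48, 6967/48]
rounded: [72, 54, 145]

at x=0,y=0 over L1,L3,L4,L5,L6,L7:
+L1 (α=2/5) → [476/5, 252/5, 174/5]
+L3 (α=1/2) → [1041/10, 696/5, 679/10]
+L4 (α=3/4) → [2631/40, 1641/20, 4489/40]
+L5 (α=1/2) → [10391/80, 6061/40, 12689/80]
+L6 (α=2/7) → [17335/112, 7453/56, 2951/16]
+L7 (α=2/7) → [114003/784, 52161/392, 21443/112]
= [145, 133, 191]

(1,1) stack=L1,L3,L4,L5,L6,L7; from [0,0,0]:
+L1 (α=2/3) → [286/3, 266/3, 54]
+L3 (α=1) → [241, 56, 156]
+L4 (α=4/5) → [589/5, 284/5, 196/5]
+L5 (α=1) → [61, 71, 128]
+L6 (α=1/4) → [195/4, 287/4, 148]
+L7 (α=1/3) → [73/2, 251/2, 298/3]
→ [36, 126, 99]

at x=2,y=0 over L1,L3,L4,L5,L6,L7:
L1 α=1: [46, 218, 41]
L3 α=1/3: [278/3, 605/3, 76]
L4 α=3/7: [1193/21, 374/3, 688/7]
L5 α=6/7: [27905/147, 1382/21, 4804/49]
L6 α=1: [160, 158, 196]
L7 α=1/2: [100, 161/2, 341/2]
→ [100, 80, 170]


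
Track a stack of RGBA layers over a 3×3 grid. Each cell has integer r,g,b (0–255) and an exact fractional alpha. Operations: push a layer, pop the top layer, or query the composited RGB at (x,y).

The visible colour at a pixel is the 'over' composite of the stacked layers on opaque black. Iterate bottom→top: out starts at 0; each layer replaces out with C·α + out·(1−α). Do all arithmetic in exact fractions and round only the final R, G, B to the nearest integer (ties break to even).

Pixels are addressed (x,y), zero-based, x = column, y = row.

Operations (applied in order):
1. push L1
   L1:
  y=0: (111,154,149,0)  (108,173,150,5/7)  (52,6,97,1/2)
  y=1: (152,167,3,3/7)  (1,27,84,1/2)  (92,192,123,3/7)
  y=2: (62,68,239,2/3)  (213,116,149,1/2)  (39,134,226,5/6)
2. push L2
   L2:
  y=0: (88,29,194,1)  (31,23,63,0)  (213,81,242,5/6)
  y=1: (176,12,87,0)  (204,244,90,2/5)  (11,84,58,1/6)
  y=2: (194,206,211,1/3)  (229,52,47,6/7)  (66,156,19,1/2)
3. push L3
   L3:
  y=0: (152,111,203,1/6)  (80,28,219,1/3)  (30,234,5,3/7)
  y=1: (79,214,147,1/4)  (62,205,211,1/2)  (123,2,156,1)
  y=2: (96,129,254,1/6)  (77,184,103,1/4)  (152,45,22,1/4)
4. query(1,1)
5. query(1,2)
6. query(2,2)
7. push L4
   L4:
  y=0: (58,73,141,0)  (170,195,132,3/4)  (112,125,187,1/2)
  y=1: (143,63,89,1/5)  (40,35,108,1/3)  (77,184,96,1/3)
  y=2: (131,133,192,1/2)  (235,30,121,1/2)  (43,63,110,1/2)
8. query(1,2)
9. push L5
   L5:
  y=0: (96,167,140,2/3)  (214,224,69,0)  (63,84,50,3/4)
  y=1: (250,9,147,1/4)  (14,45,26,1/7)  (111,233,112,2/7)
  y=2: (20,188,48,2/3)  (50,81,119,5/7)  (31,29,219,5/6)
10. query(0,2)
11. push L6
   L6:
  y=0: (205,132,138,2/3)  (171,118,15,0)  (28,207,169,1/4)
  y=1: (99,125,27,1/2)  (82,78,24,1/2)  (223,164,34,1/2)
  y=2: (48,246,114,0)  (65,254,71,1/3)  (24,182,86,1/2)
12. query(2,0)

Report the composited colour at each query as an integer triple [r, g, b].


query (1,1) [L1,L2,L3] — begin 0,0,0
L1 α=1/2: [1/2, 27/2, 42]
L2 α=2/5: [819/10, 1057/10, 306/5]
L3 α=1/2: [1439/20, 3107/20, 1361/10]
= [72, 155, 136]

at x=1,y=2 over L1,L2,L3:
+L1 (α=1/2) → [213/2, 58, 149/2]
+L2 (α=6/7) → [423/2, 370/7, 713/14]
+L3 (α=1/4) → [1423/8, 1199/14, 3581/56]
rounded: [178, 86, 64]

at x=2,y=2 over L1,L2,L3:
after L1 α=5/6: [65/2, 335/3, 565/3]
after L2 α=1/2: [197/4, 803/6, 311/3]
after L3 α=1/4: [1199/16, 893/8, 333/4]
= [75, 112, 83]

at x=1,y=2 over L1,L2,L3,L4:
L1 α=1/2: [213/2, 58, 149/2]
L2 α=6/7: [423/2, 370/7, 713/14]
L3 α=1/4: [1423/8, 1199/14, 3581/56]
L4 α=1/2: [3303/16, 1619/28, 10357/112]
= [206, 58, 92]

query (0,2) [L1,L2,L3,L4,L5] — begin 0,0,0
after L1 α=2/3: [124/3, 136/3, 478/3]
after L2 α=1/3: [830/9, 890/9, 1589/9]
after L3 α=1/6: [2507/27, 5611/54, 10231/54]
after L4 α=1/2: [3022/27, 12793/108, 20599/108]
after L5 α=2/3: [4102/81, 53401/324, 30967/324]
→ [51, 165, 96]

query (2,0) [L1,L2,L3,L4,L5,L6] — begin 0,0,0
L1 α=1/2: [26, 3, 97/2]
L2 α=5/6: [1091/6, 68, 839/4]
L3 α=3/7: [2452/21, 974/7, 122]
L4 α=1/2: [2402/21, 1849/14, 309/2]
L5 α=3/4: [6371/84, 5377/56, 609/8]
L6 α=1/4: [7155/112, 27723/224, 3179/32]
rounded: [64, 124, 99]


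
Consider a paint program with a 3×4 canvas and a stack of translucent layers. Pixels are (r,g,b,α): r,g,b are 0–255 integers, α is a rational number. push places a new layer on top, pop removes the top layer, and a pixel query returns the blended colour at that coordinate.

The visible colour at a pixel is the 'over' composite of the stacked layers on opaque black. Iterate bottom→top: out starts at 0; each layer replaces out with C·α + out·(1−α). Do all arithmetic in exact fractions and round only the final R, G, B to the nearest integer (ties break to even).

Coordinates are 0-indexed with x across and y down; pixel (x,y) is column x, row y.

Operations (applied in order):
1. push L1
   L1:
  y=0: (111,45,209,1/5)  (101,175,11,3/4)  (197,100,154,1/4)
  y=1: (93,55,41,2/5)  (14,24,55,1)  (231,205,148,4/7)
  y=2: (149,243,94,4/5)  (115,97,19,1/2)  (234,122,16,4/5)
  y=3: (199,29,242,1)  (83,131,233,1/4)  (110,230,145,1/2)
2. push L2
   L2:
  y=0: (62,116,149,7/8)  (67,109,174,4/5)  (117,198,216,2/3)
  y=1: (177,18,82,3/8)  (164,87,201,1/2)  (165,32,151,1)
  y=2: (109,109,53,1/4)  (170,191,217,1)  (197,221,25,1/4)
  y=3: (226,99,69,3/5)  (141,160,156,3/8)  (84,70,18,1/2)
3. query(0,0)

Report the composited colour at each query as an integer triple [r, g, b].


at x=0,y=0 over L1,L2:
+L1 (α=1/5) → [111/5, 9, 209/5]
+L2 (α=7/8) → [2281/40, 821/8, 678/5]
rounded: [57, 103, 136]


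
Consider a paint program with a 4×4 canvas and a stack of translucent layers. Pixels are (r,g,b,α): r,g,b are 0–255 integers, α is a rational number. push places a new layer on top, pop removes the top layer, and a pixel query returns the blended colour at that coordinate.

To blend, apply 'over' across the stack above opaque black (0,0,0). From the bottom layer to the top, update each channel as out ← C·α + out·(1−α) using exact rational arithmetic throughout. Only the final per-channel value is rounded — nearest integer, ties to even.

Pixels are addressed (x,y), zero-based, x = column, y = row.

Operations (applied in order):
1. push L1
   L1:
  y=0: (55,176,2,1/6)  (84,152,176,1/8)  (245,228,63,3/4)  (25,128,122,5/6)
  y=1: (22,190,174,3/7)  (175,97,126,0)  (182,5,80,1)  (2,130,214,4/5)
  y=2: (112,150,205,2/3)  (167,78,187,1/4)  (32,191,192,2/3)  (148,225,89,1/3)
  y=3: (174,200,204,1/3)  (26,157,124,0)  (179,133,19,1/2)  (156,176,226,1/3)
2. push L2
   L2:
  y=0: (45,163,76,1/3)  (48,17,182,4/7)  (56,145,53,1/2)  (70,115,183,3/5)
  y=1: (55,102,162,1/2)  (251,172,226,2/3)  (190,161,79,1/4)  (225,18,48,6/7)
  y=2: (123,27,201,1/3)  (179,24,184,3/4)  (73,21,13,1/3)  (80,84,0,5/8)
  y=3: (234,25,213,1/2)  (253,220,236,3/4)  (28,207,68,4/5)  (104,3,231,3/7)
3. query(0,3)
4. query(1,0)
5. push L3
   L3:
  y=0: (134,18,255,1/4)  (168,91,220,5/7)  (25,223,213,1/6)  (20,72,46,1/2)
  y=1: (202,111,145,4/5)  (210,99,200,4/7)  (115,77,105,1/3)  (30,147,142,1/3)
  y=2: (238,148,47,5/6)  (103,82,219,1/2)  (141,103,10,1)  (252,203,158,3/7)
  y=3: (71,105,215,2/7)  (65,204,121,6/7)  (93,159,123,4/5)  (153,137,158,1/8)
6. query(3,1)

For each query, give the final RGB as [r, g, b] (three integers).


(0,3) stack=L1,L2; from [0,0,0]:
after L1 α=1/3: [58, 200/3, 68]
after L2 α=1/2: [146, 275/6, 281/2]
→ [146, 46, 140]

(1,0) stack=L1,L2; from [0,0,0]:
L1 α=1/8: [21/2, 19, 22]
L2 α=4/7: [447/14, 125/7, 794/7]
→ [32, 18, 113]

at x=3,y=1 over L1,L2,L3:
after L1 α=4/5: [8/5, 104, 856/5]
after L2 α=6/7: [6758/35, 212/7, 328/5]
after L3 α=1/3: [14566/105, 1453/21, 1366/15]
→ [139, 69, 91]


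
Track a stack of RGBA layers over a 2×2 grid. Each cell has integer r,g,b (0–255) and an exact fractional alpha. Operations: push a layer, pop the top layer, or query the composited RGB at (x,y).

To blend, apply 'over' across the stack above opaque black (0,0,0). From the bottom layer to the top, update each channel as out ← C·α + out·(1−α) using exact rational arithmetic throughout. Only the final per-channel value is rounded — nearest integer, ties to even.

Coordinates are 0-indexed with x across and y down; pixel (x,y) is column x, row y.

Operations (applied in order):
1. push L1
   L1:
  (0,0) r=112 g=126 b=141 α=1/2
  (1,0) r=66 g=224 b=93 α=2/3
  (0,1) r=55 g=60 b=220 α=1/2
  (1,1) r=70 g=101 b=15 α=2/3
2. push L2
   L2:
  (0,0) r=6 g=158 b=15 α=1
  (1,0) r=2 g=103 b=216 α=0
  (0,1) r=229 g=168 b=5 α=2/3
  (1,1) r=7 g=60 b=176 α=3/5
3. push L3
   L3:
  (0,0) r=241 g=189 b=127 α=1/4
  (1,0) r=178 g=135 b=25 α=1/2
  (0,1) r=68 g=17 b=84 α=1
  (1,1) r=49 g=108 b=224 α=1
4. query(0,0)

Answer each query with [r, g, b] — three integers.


at x=0,y=0 over L1,L2,L3:
+L1 (α=1/2) → [56, 63, 141/2]
+L2 (α=1) → [6, 158, 15]
+L3 (α=1/4) → [259/4, 663/4, 43]
rounded: [65, 166, 43]


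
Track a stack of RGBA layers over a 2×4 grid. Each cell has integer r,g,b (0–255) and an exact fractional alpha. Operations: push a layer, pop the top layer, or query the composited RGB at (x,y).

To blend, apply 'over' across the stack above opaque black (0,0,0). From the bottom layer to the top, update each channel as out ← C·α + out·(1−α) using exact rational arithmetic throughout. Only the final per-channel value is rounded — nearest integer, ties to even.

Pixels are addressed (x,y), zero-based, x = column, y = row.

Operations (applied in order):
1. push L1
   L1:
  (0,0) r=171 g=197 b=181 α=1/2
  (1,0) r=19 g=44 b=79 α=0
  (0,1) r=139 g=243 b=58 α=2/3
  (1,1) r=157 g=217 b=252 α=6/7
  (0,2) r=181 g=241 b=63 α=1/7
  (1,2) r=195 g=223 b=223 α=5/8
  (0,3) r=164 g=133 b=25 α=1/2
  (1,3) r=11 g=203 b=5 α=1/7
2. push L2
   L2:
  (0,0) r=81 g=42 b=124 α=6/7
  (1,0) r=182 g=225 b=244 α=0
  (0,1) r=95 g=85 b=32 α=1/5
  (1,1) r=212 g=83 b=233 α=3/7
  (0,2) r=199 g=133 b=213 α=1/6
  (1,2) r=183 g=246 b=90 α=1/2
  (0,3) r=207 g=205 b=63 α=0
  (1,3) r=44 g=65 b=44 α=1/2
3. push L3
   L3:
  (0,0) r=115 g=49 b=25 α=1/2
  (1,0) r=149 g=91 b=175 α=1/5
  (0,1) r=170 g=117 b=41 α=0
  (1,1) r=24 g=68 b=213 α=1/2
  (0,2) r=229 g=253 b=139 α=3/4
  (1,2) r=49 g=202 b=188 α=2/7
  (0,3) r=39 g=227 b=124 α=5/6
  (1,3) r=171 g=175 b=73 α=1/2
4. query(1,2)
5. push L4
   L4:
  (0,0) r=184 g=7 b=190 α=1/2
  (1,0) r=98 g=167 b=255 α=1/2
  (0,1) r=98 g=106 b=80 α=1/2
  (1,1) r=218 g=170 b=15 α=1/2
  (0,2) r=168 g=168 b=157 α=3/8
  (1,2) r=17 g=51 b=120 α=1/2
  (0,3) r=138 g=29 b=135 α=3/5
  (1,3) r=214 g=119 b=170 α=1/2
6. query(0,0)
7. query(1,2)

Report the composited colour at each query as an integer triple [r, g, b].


query (1,2) [L1,L2,L3] — begin 0,0,0
+L1 (α=5/8) → [975/8, 1115/8, 1115/8]
+L2 (α=1/2) → [2439/16, 3083/16, 1835/16]
+L3 (α=2/7) → [13763/112, 21879/112, 15191/112]
rounded: [123, 195, 136]

(0,0) stack=L1,L2,L3,L4; from [0,0,0]:
+L1 (α=1/2) → [171/2, 197/2, 181/2]
+L2 (α=6/7) → [1143/14, 701/14, 1669/14]
+L3 (α=1/2) → [2753/28, 1387/28, 2019/28]
+L4 (α=1/2) → [7905/56, 1583/56, 7339/56]
rounded: [141, 28, 131]

at x=1,y=2 over L1,L2,L3,L4:
L1 α=5/8: [975/8, 1115/8, 1115/8]
L2 α=1/2: [2439/16, 3083/16, 1835/16]
L3 α=2/7: [13763/112, 21879/112, 15191/112]
L4 α=1/2: [15667/224, 27591/224, 28631/224]
rounded: [70, 123, 128]


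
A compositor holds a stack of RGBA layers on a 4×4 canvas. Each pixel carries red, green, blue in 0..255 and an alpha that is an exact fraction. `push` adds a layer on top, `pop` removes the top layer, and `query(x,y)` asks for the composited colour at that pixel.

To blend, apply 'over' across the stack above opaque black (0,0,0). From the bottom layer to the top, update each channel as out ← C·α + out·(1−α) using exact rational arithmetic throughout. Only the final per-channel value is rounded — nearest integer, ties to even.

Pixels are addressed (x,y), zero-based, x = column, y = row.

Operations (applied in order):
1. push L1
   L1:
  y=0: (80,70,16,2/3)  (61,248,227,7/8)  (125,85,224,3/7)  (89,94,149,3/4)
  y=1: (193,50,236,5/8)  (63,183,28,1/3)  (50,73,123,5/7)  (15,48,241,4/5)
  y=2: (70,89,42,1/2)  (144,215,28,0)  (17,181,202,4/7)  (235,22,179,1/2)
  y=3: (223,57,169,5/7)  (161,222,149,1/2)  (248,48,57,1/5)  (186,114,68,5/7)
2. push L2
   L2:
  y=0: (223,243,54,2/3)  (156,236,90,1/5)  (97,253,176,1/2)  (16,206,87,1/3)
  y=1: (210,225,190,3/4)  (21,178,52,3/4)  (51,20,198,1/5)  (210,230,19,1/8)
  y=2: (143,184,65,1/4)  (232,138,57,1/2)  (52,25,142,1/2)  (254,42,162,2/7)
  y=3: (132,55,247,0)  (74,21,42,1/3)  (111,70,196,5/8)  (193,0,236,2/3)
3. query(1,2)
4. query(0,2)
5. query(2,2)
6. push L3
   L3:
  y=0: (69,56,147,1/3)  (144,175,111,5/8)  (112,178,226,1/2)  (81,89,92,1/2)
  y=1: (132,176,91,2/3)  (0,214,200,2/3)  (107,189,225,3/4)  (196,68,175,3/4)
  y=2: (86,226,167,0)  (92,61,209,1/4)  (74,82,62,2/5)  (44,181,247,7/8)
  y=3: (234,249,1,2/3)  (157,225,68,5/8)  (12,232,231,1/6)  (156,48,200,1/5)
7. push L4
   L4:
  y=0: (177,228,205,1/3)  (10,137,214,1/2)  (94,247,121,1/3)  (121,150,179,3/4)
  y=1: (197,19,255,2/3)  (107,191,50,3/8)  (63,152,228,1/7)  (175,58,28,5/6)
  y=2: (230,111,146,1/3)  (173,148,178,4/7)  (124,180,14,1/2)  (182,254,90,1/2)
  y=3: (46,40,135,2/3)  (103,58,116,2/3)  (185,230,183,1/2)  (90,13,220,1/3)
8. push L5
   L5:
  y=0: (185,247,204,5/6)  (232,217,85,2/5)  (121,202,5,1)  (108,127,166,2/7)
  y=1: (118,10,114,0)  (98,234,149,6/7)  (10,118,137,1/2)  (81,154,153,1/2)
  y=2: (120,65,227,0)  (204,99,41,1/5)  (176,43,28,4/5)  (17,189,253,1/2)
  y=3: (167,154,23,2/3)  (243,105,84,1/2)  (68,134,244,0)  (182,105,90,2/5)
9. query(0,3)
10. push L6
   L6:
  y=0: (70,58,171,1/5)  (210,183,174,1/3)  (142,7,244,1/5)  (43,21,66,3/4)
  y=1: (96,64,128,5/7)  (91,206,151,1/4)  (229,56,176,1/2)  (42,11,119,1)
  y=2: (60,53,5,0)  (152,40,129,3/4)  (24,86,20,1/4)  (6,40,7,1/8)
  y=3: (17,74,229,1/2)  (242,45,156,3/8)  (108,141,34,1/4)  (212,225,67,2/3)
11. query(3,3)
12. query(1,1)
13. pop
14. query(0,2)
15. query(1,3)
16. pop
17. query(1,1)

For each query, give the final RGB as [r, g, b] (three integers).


(1,2) stack=L1,L2; from [0,0,0]:
L1 α=0: [0, 0, 0]
L2 α=1/2: [116, 69, 57/2]
→ [116, 69, 28]

(0,2) stack=L1,L2; from [0,0,0]:
after L1 α=1/2: [35, 89/2, 21]
after L2 α=1/4: [62, 635/8, 32]
= [62, 79, 32]

query (2,2) [L1,L2] — begin 0,0,0
L1 α=4/7: [68/7, 724/7, 808/7]
L2 α=1/2: [216/7, 899/14, 901/7]
→ [31, 64, 129]

query (0,3) [L1,L2,L3,L4,L5] — begin 0,0,0
+L1 (α=5/7) → [1115/7, 285/7, 845/7]
+L2 (α=0) → [1115/7, 285/7, 845/7]
+L3 (α=2/3) → [4391/21, 1257/7, 859/21]
+L4 (α=2/3) → [6323/63, 1817/21, 6529/63]
+L5 (α=2/3) → [27365/189, 8285/63, 9427/189]
→ [145, 132, 50]

at x=3,y=3 over L1,L2,L3,L4,L5,L6:
L1 α=5/7: [930/7, 570/7, 340/7]
L2 α=2/3: [3632/21, 190/7, 3644/21]
L3 α=1/5: [17804/105, 1096/35, 18776/105]
L4 α=1/3: [45058/315, 2647/105, 60652/315]
L5 α=2/5: [83278/525, 9997/175, 79552/525]
L6 α=2/3: [305878/1575, 88747/525, 149902/1575]
= [194, 169, 95]

(1,1) stack=L1,L2,L3,L4,L5,L6; from [0,0,0]:
+L1 (α=1/3) → [21, 61, 28/3]
+L2 (α=3/4) → [21, 595/4, 124/3]
+L3 (α=2/3) → [7, 769/4, 1324/9]
+L4 (α=3/8) → [89/2, 6137/32, 3985/36]
+L5 (α=6/7) → [1265/14, 7295/32, 5167/36]
+L6 (α=1/4) → [5069/56, 28477/128, 6979/48]
= [91, 222, 145]

(0,2) stack=L1,L2,L3,L4,L5; from [0,0,0]:
L1 α=1/2: [35, 89/2, 21]
L2 α=1/4: [62, 635/8, 32]
L3 α=0: [62, 635/8, 32]
L4 α=1/3: [118, 1079/12, 70]
L5 α=0: [118, 1079/12, 70]
→ [118, 90, 70]

at x=1,y=3 over L1,L2,L3,L4,L5:
+L1 (α=1/2) → [161/2, 111, 149/2]
+L2 (α=1/3) → [235/3, 81, 191/3]
+L3 (α=5/8) → [255/2, 171, 531/8]
+L4 (α=2/3) → [667/6, 287/3, 2387/24]
+L5 (α=1/2) → [2125/12, 301/3, 4403/48]
= [177, 100, 92]

at x=1,y=1 over L1,L2,L3,L4:
+L1 (α=1/3) → [21, 61, 28/3]
+L2 (α=3/4) → [21, 595/4, 124/3]
+L3 (α=2/3) → [7, 769/4, 1324/9]
+L4 (α=3/8) → [89/2, 6137/32, 3985/36]
= [44, 192, 111]


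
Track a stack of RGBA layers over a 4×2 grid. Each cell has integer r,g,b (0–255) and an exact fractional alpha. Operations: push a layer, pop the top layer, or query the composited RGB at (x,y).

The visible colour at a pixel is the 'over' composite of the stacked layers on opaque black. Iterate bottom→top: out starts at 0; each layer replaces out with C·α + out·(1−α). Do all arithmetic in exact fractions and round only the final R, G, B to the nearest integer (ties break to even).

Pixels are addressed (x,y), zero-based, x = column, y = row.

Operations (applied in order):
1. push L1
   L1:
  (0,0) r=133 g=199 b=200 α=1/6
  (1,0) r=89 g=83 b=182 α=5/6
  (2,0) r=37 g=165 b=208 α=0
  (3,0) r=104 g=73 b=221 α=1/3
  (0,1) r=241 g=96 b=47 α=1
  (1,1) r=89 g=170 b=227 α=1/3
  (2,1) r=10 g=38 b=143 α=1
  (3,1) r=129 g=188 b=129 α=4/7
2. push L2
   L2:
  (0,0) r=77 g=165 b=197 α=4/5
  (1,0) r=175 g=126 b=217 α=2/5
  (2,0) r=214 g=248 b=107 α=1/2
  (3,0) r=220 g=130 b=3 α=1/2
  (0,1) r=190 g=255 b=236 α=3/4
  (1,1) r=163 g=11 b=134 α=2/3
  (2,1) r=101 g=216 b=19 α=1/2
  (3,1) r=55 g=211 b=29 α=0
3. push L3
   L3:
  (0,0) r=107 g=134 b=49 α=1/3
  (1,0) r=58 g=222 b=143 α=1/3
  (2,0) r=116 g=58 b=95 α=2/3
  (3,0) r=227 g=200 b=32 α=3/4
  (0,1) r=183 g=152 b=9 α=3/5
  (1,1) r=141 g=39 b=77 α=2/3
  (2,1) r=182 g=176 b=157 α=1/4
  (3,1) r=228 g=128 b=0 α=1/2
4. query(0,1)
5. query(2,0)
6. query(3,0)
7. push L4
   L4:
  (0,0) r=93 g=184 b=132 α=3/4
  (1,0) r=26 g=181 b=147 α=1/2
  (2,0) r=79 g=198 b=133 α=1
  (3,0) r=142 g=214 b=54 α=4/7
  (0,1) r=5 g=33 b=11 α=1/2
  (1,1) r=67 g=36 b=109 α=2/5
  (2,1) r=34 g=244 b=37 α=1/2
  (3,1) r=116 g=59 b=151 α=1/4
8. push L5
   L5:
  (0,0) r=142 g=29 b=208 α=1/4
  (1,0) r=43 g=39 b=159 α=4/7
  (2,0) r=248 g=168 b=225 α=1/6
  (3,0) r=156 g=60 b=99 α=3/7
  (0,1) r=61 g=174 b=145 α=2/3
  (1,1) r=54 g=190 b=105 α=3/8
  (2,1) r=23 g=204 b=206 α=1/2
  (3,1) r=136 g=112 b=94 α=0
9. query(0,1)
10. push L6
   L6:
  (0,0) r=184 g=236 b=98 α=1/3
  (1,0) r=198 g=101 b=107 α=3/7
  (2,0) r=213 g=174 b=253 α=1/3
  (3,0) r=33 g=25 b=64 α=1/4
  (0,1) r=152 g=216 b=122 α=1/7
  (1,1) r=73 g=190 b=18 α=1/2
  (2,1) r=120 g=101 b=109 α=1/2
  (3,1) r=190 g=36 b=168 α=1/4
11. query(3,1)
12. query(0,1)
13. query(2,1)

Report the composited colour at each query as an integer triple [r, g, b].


at x=0,y=1 over L1,L2,L3:
after L1 α=1: [241, 96, 47]
after L2 α=3/4: [811/4, 861/4, 755/4]
after L3 α=3/5: [1909/10, 1773/10, 809/10]
→ [191, 177, 81]

query (2,0) [L1,L2,L3] — begin 0,0,0
+L1 (α=0) → [0, 0, 0]
+L2 (α=1/2) → [107, 124, 107/2]
+L3 (α=2/3) → [113, 80, 487/6]
= [113, 80, 81]

(3,0) stack=L1,L2,L3; from [0,0,0]:
after L1 α=1/3: [104/3, 73/3, 221/3]
after L2 α=1/2: [382/3, 463/6, 115/3]
after L3 α=3/4: [2425/12, 4063/24, 403/12]
→ [202, 169, 34]

query (0,1) [L1,L2,L3,L4,L5] — begin 0,0,0
after L1 α=1: [241, 96, 47]
after L2 α=3/4: [811/4, 861/4, 755/4]
after L3 α=3/5: [1909/10, 1773/10, 809/10]
after L4 α=1/2: [1959/20, 2103/20, 919/20]
after L5 α=2/3: [4399/60, 3021/20, 6719/60]
rounded: [73, 151, 112]

query (3,1) [L1,L2,L3,L4,L5,L6] — begin 0,0,0
+L1 (α=4/7) → [516/7, 752/7, 516/7]
+L2 (α=0) → [516/7, 752/7, 516/7]
+L3 (α=1/2) → [1056/7, 824/7, 258/7]
+L4 (α=1/4) → [995/7, 2885/28, 1831/28]
+L5 (α=0) → [995/7, 2885/28, 1831/28]
+L6 (α=1/4) → [4315/28, 9663/112, 10197/112]
→ [154, 86, 91]

at x=0,y=1 over L1,L2,L3,L4,L5,L6:
+L1 (α=1) → [241, 96, 47]
+L2 (α=3/4) → [811/4, 861/4, 755/4]
+L3 (α=3/5) → [1909/10, 1773/10, 809/10]
+L4 (α=1/2) → [1959/20, 2103/20, 919/20]
+L5 (α=2/3) → [4399/60, 3021/20, 6719/60]
+L6 (α=1/7) → [5919/70, 11223/70, 7939/70]
= [85, 160, 113]

(2,1) stack=L1,L2,L3,L4,L5,L6; from [0,0,0]:
+L1 (α=1) → [10, 38, 143]
+L2 (α=1/2) → [111/2, 127, 81]
+L3 (α=1/4) → [697/8, 557/4, 100]
+L4 (α=1/2) → [969/16, 1533/8, 137/2]
+L5 (α=1/2) → [1337/32, 3165/16, 549/4]
+L6 (α=1/2) → [5177/64, 4781/32, 985/8]
= [81, 149, 123]


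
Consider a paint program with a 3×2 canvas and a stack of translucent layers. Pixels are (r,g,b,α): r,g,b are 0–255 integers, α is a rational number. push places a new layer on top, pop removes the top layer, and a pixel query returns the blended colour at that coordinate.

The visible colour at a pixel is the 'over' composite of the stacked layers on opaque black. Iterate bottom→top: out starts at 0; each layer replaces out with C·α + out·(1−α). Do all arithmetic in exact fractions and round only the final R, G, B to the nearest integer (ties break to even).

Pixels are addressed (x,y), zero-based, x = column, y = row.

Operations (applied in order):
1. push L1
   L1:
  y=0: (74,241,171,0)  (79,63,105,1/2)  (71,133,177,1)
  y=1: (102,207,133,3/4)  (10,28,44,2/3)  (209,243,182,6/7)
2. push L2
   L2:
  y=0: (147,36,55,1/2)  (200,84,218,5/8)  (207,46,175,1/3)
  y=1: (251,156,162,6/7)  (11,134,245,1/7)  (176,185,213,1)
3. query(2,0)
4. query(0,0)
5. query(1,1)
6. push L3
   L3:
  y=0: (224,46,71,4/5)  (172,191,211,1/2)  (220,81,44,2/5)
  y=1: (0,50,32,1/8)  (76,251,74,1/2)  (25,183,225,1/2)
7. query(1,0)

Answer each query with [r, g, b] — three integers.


at x=2,y=0 over L1,L2:
+L1 (α=1) → [71, 133, 177]
+L2 (α=1/3) → [349/3, 104, 529/3]
rounded: [116, 104, 176]

at x=0,y=0 over L1,L2:
after L1 α=0: [0, 0, 0]
after L2 α=1/2: [147/2, 18, 55/2]
rounded: [74, 18, 28]

(1,1) stack=L1,L2; from [0,0,0]:
L1 α=2/3: [20/3, 56/3, 88/3]
L2 α=1/7: [51/7, 246/7, 421/7]
rounded: [7, 35, 60]

at x=1,y=0 over L1,L2,L3:
+L1 (α=1/2) → [79/2, 63/2, 105/2]
+L2 (α=5/8) → [2237/16, 1029/16, 2495/16]
+L3 (α=1/2) → [4989/32, 4085/32, 5871/32]
rounded: [156, 128, 183]
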